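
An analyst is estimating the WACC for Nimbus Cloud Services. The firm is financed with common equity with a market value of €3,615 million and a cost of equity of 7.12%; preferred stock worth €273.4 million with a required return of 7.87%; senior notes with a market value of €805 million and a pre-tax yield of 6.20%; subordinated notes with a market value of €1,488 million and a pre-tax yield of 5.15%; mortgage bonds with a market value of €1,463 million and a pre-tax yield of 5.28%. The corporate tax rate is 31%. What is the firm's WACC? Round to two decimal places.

5.49%

Total capital V = 3615 + 273.4 + 805 + 1488 + 1463 = 7644.4.
Equity: weight = 3615/7644.4 = 0.4729; cost = 7.12%.
Preferred: weight = 273.4/7644.4 = 0.0358; cost = 7.87%.
Senior notes: weight = 805/7644.4 = 0.1053; after-tax cost = 6.2% × (1 − 31%) = 4.2780%.
Subordinated notes: weight = 1488/7644.4 = 0.1947; after-tax cost = 5.15% × (1 − 31%) = 3.5535%.
Mortgage bonds: weight = 1463/7644.4 = 0.1914; after-tax cost = 5.28% × (1 − 31%) = 3.6432%.
WACC = 0.4729 × 7.1200% + 0.0358 × 7.8700% + 0.1053 × 4.2780% + 0.1947 × 3.5535% + 0.1914 × 3.6432% = 5.4879%.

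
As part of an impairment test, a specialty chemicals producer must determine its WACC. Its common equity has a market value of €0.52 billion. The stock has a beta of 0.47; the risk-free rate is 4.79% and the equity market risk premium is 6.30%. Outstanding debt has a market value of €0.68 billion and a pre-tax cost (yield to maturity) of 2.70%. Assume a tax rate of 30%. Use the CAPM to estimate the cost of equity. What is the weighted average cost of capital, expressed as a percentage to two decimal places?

4.43%

Cost of equity via CAPM: Re = 4.79% + 0.47 × 6.3% = 7.7510%.
Total capital V = 0.52 + 0.68 = 1.2.
Equity: weight = 0.52/1.2 = 0.4333; cost = 7.751%.
Debt: weight = 0.68/1.2 = 0.5667; after-tax cost = 2.7% × (1 − 30%) = 1.8900%.
WACC = 0.4333 × 7.7510% + 0.5667 × 1.8900% = 4.4298%.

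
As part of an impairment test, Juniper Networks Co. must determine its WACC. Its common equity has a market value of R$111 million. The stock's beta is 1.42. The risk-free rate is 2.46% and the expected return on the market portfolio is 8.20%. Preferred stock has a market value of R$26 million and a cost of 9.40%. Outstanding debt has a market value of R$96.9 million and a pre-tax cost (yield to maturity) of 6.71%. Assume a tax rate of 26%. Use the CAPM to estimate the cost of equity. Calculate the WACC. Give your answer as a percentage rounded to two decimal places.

Market risk premium = 8.2% − 2.46% = 5.74%.
Cost of equity via CAPM: Re = 2.46% + 1.42 × 5.74% = 10.6108%.
Total capital V = 111 + 26 + 96.9 = 233.9.
Equity: weight = 111/233.9 = 0.4746; cost = 10.6108%.
Preferred: weight = 26/233.9 = 0.1112; cost = 9.4%.
Debt: weight = 96.9/233.9 = 0.4143; after-tax cost = 6.71% × (1 − 26%) = 4.9654%.
WACC = 0.4746 × 10.6108% + 0.1112 × 9.4000% + 0.4143 × 4.9654% = 8.1374%.

8.14%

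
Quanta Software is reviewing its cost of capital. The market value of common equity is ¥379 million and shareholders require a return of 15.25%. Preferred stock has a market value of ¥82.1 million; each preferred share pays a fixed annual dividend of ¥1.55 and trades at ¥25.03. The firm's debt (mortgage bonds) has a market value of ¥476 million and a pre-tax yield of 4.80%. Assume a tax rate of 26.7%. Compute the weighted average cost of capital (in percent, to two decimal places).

8.50%

Cost of preferred: Rp = 1.55 / 25.03 = 6.1926%.
Total capital V = 379 + 82.1 + 476 = 937.1.
Equity: weight = 379/937.1 = 0.4044; cost = 15.25%.
Preferred: weight = 82.1/937.1 = 0.0876; cost = 6.1926%.
Mortgage bonds: weight = 476/937.1 = 0.5080; after-tax cost = 4.8% × (1 − 26.7%) = 3.5184%.
WACC = 0.4044 × 15.2500% + 0.0876 × 6.1926% + 0.5080 × 3.5184% = 8.4974%.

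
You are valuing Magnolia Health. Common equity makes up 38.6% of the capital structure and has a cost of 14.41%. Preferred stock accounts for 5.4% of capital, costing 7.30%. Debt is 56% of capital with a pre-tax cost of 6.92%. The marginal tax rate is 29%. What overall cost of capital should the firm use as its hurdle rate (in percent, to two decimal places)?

After-tax cost of debt = 6.92% × (1 − 29%) = 4.9132%.
WACC = 0.386 × 14.4100% + 0.054 × 7.3000% + 0.560 × 4.9132% = 8.7079%.

8.71%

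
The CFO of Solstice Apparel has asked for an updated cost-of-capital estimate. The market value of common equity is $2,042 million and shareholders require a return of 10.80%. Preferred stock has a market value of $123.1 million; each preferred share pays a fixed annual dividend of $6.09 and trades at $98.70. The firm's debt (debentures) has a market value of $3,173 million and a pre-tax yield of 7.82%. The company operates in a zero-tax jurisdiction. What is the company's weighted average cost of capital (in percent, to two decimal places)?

8.92%

Cost of preferred: Rp = 6.09 / 98.7 = 6.1702%.
Total capital V = 2042 + 123.1 + 3173 = 5338.1.
Equity: weight = 2042/5338.1 = 0.3825; cost = 10.8%.
Preferred: weight = 123.1/5338.1 = 0.0231; cost = 6.1702%.
Debentures: weight = 3173/5338.1 = 0.5944; after-tax cost = 7.82% × (1 − 0%) = 7.8200%.
WACC = 0.3825 × 10.8000% + 0.0231 × 6.1702% + 0.5944 × 7.8200% = 8.9219%.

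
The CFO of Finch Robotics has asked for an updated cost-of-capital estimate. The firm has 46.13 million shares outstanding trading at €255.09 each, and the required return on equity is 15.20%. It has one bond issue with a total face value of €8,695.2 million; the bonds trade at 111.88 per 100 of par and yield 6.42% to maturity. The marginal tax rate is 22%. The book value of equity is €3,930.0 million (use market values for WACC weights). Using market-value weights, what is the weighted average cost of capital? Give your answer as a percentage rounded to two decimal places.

Market value of equity E = 255.09 × 46.13m = 11767.3017m. Market value of debt D = 8695.2m × 111.88/100 = 9728.18976m.
Total capital V = 11767.3017 + 9728.18976 = 21495.49146.
Equity: weight = 11767.3017/21495.49146 = 0.5474; cost = 15.2%.
Bonds outstanding: weight = 9728.18976/21495.49146 = 0.4526; after-tax cost = 6.42% × (1 − 22%) = 5.0076%.
WACC = 0.5474 × 15.2000% + 0.4526 × 5.0076% = 10.5872%.

10.59%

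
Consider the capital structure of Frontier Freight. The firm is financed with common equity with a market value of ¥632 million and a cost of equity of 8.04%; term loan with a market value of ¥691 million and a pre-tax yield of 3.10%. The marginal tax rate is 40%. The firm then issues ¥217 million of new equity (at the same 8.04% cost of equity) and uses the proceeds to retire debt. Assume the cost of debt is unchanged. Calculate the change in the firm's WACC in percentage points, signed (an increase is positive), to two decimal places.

Current WACC:
Total capital V = 632 + 691 = 1323.
Equity: weight = 632/1323 = 0.4777; cost = 8.04%.
Term loan: weight = 691/1323 = 0.5223; after-tax cost = 3.1% × (1 − 40%) = 1.8600%.
WACC = 0.4777 × 8.0400% + 0.5223 × 1.8600% = 4.8122%.
After the change:
Total capital V = 849 + 474 = 1323.
Equity: weight = 849/1323 = 0.6417; cost = 8.04%.
Term loan: weight = 474/1323 = 0.3583; after-tax cost = 3.1% × (1 − 40%) = 1.8600%.
WACC = 0.6417 × 8.0400% + 0.3583 × 1.8600% = 5.8259%.
Change in WACC = 5.8259% − 4.8122% = 1.0137 pp.

+1.01 pp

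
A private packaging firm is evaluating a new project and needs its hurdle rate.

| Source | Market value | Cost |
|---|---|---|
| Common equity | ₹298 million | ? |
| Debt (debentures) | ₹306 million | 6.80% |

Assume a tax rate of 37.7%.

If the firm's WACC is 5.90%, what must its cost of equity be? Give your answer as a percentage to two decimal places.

Total capital V = 298 + 306 = 604.
Equity weight = 298/604 = 0.4934.
Debentures weight = 306/604 = 0.5066.
Debt contribution = 0.5066 × 6.8% × (1 − 37.7%) = 2.1463%.
Required equity contribution = 5.9% − 2.1463% = 3.7537%.
Re = 3.7537% / 0.4934 = 7.6083%.

7.61%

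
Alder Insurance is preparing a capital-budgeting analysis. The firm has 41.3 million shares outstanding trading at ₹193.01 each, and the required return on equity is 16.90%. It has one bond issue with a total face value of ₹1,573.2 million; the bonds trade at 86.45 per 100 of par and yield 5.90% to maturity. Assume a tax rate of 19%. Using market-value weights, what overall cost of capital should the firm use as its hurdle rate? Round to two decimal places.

Market value of equity E = 193.01 × 41.3m = 7971.313m. Market value of debt D = 1573.2m × 86.45/100 = 1360.0314m.
Total capital V = 7971.313 + 1360.0314 = 9331.3444.
Equity: weight = 7971.313/9331.3444 = 0.8543; cost = 16.9%.
Bonds outstanding: weight = 1360.0314/9331.3444 = 0.1457; after-tax cost = 5.9% × (1 − 19%) = 4.7790%.
WACC = 0.8543 × 16.9000% + 0.1457 × 4.7790% = 15.1334%.

15.13%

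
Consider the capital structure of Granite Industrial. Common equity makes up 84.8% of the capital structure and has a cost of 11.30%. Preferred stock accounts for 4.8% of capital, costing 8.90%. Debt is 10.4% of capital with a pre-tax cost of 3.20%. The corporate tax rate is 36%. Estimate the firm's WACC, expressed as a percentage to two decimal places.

10.22%

After-tax cost of debt = 3.2% × (1 − 36%) = 2.0480%.
WACC = 0.848 × 11.3000% + 0.048 × 8.9000% + 0.104 × 2.0480% = 10.2226%.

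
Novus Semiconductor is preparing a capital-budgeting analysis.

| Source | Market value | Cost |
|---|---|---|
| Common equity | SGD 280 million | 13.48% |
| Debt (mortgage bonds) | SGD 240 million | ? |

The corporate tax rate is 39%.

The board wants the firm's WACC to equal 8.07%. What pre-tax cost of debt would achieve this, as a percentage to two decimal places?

2.88%

Total capital V = 280 + 240 = 520.
Equity weight = 280/520 = 0.5385.
Mortgage bonds weight = 240/520 = 0.4615.
Equity contribution = 0.5385 × 13.48% = 7.2585%.
Remaining for debt = 8.07% − 7.2585% = 0.8115%.
Rd × (1 − 39%) × 0.4615 = 0.8115%  ⇒  Rd = 2.8825%.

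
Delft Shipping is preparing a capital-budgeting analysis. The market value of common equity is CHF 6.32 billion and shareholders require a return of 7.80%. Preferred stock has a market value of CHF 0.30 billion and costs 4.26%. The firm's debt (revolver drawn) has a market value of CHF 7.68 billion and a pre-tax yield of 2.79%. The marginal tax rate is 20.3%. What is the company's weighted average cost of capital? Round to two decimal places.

Total capital V = 6.32 + 0.3 + 7.68 = 14.3.
Equity: weight = 6.32/14.3 = 0.4420; cost = 7.8%.
Preferred: weight = 0.3/14.3 = 0.0210; cost = 4.26%.
Revolver drawn: weight = 7.68/14.3 = 0.5371; after-tax cost = 2.79% × (1 − 20.3%) = 2.2236%.
WACC = 0.4420 × 7.8000% + 0.0210 × 4.2600% + 0.5371 × 2.2236% = 4.7309%.

4.73%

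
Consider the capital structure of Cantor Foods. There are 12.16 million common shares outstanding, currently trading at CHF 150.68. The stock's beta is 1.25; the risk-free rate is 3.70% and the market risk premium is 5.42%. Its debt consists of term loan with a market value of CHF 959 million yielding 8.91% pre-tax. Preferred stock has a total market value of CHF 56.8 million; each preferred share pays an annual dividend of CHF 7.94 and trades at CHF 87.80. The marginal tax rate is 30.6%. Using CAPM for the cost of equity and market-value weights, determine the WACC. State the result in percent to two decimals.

Cost of equity via CAPM: Re = 3.7% + 1.25 × 5.42% = 10.4750%.
Cost of preferred: Rp = 7.94 / 87.8 = 9.0433%.
Market value of equity E = 150.68 × 12.16m = 1832.2688m.
Total capital V = 1832.2688 + 56.8 + 959 = 2848.0688.
Equity: weight = 1832.2688/2848.0688 = 0.6433; cost = 10.475%.
Preferred: weight = 56.8/2848.0688 = 0.0199; cost = 9.0433%.
Term loan: weight = 959/2848.0688 = 0.3367; after-tax cost = 8.91% × (1 − 30.6%) = 6.1835%.
WACC = 0.6433 × 10.4750% + 0.0199 × 9.0433% + 0.3367 × 6.1835% = 9.0014%.

9.00%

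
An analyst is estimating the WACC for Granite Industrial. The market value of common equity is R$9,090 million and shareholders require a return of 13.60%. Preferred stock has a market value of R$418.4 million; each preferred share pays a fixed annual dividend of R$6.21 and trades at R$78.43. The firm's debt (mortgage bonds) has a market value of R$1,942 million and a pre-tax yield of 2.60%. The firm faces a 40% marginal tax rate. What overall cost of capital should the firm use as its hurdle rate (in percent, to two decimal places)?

Cost of preferred: Rp = 6.21 / 78.43 = 7.9179%.
Total capital V = 9090 + 418.4 + 1942 = 11450.4.
Equity: weight = 9090/11450.4 = 0.7939; cost = 13.6%.
Preferred: weight = 418.4/11450.4 = 0.0365; cost = 7.9179%.
Mortgage bonds: weight = 1942/11450.4 = 0.1696; after-tax cost = 2.6% × (1 − 40%) = 1.5600%.
WACC = 0.7939 × 13.6000% + 0.0365 × 7.9179% + 0.1696 × 1.5600% = 11.3504%.

11.35%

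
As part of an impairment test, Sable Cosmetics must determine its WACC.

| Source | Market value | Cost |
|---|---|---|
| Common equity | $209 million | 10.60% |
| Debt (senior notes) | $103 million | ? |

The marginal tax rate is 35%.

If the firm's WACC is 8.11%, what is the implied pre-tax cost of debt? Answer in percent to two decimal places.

Total capital V = 209 + 103 = 312.
Equity weight = 209/312 = 0.6699.
Senior notes weight = 103/312 = 0.3301.
Equity contribution = 0.6699 × 10.6% = 7.1006%.
Remaining for debt = 8.11% − 7.1006% = 1.0094%.
Rd × (1 − 35%) × 0.3301 = 1.0094%  ⇒  Rd = 4.7038%.

4.70%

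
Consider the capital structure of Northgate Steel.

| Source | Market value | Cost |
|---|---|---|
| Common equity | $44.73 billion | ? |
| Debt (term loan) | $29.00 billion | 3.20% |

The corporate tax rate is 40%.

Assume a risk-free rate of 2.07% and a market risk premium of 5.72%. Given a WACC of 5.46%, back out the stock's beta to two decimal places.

0.99

Total capital V = 44.73 + 29 = 73.73.
Equity weight = 44.73/73.73 = 0.6067.
Term loan weight = 29/73.73 = 0.3933.
Debt contribution = 0.3933 × 3.2% × (1 − 40%) = 0.7552%.
Required equity contribution = 5.46% − 0.7552% = 4.7048%  ⇒  Re = 7.7551%.
CAPM: 7.7551% = 2.07% + β × 5.72%  ⇒  β = 0.9939.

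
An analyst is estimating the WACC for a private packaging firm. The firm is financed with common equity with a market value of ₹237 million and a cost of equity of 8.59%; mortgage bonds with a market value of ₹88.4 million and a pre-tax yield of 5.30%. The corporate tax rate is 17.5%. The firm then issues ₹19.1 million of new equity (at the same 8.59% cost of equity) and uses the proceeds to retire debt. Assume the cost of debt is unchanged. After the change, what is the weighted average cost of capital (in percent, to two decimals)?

7.69%

After the change:
Total capital V = 256.1 + 69.3 = 325.4.
Equity: weight = 256.1/325.4 = 0.7870; cost = 8.59%.
Mortgage bonds: weight = 69.3/325.4 = 0.2130; after-tax cost = 5.3% × (1 − 17.5%) = 4.3725%.
WACC = 0.7870 × 8.5900% + 0.2130 × 4.3725% = 7.6918%.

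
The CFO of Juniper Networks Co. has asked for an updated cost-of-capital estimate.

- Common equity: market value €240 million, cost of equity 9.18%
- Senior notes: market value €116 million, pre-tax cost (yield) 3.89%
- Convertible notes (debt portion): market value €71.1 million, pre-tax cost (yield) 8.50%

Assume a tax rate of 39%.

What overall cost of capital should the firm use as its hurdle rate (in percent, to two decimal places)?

6.67%

Total capital V = 240 + 116 + 71.1 = 427.1.
Equity: weight = 240/427.1 = 0.5619; cost = 9.18%.
Senior notes: weight = 116/427.1 = 0.2716; after-tax cost = 3.89% × (1 − 39%) = 2.3729%.
Convertible notes (debt portion): weight = 71.1/427.1 = 0.1665; after-tax cost = 8.5% × (1 − 39%) = 5.1850%.
WACC = 0.5619 × 9.1800% + 0.2716 × 2.3729% + 0.1665 × 5.1850% = 6.6661%.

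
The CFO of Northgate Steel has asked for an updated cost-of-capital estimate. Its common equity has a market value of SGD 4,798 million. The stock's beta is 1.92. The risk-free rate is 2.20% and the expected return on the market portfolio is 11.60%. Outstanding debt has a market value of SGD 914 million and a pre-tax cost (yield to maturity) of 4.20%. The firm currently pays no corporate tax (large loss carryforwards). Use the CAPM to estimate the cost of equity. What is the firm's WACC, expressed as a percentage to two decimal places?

17.68%

Market risk premium = 11.6% − 2.2% = 9.4%.
Cost of equity via CAPM: Re = 2.2% + 1.92 × 9.4% = 20.2480%.
Total capital V = 4798 + 914 = 5712.
Equity: weight = 4798/5712 = 0.8400; cost = 20.248%.
Debt: weight = 914/5712 = 0.1600; after-tax cost = 4.2% × (1 − 0%) = 4.2000%.
WACC = 0.8400 × 20.2480% + 0.1600 × 4.2000% = 17.6801%.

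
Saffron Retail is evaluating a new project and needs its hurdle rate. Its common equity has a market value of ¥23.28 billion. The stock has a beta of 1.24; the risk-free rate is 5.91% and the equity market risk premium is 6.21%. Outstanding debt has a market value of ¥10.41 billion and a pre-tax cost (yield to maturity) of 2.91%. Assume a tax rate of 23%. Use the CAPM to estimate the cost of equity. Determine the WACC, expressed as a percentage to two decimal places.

Cost of equity via CAPM: Re = 5.91% + 1.24 × 6.21% = 13.6104%.
Total capital V = 23.28 + 10.41 = 33.69.
Equity: weight = 23.28/33.69 = 0.6910; cost = 13.6104%.
Debt: weight = 10.41/33.69 = 0.3090; after-tax cost = 2.91% × (1 − 23%) = 2.2407%.
WACC = 0.6910 × 13.6104% + 0.3090 × 2.2407% = 10.0972%.

10.10%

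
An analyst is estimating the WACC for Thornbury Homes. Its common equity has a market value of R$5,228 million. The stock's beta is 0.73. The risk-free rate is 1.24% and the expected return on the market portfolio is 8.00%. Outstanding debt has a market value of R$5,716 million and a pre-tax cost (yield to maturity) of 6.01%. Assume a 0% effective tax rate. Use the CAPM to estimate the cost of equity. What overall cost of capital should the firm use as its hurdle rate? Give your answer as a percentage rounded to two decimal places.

6.09%

Market risk premium = 8.0% − 1.24% = 6.76%.
Cost of equity via CAPM: Re = 1.24% + 0.73 × 6.76% = 6.1748%.
Total capital V = 5228 + 5716 = 10944.
Equity: weight = 5228/10944 = 0.4777; cost = 6.1748%.
Debt: weight = 5716/10944 = 0.5223; after-tax cost = 6.01% × (1 − 0%) = 6.0100%.
WACC = 0.4777 × 6.1748% + 0.5223 × 6.0100% = 6.0887%.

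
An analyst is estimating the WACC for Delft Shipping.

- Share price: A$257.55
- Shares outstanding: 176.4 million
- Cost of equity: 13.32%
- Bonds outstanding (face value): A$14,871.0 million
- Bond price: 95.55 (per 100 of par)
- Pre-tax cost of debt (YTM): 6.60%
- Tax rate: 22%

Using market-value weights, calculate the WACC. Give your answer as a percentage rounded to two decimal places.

Market value of equity E = 257.55 × 176.4m = 45431.82m. Market value of debt D = 14871m × 95.55/100 = 14209.2405m.
Total capital V = 45431.82 + 14209.2405 = 59641.0605.
Equity: weight = 45431.82/59641.0605 = 0.7618; cost = 13.32%.
Bonds outstanding: weight = 14209.2405/59641.0605 = 0.2382; after-tax cost = 6.6% × (1 − 22%) = 5.1480%.
WACC = 0.7618 × 13.3200% + 0.2382 × 5.1480% = 11.3731%.

11.37%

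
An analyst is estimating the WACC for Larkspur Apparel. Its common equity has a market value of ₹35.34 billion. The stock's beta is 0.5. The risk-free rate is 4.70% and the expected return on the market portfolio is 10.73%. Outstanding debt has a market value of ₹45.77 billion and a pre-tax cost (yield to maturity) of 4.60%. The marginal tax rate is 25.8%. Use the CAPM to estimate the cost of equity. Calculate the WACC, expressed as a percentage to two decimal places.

Market risk premium = 10.73% − 4.7% = 6.03%.
Cost of equity via CAPM: Re = 4.7% + 0.5 × 6.03% = 7.7150%.
Total capital V = 35.34 + 45.77 = 81.11.
Equity: weight = 35.34/81.11 = 0.4357; cost = 7.715%.
Debt: weight = 45.77/81.11 = 0.5643; after-tax cost = 4.6% × (1 − 25.8%) = 3.4132%.
WACC = 0.4357 × 7.7150% + 0.5643 × 3.4132% = 5.2875%.

5.29%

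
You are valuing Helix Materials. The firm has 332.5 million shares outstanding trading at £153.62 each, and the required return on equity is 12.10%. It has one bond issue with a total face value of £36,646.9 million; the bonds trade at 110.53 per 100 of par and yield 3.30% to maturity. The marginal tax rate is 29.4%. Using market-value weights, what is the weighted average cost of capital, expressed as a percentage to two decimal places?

7.78%

Market value of equity E = 153.62 × 332.5m = 51078.65m. Market value of debt D = 36646.9m × 110.53/100 = 40505.81857m.
Total capital V = 51078.65 + 40505.81857 = 91584.46857.
Equity: weight = 51078.65/91584.46857 = 0.5577; cost = 12.1%.
Bonds outstanding: weight = 40505.81857/91584.46857 = 0.4423; after-tax cost = 3.3% × (1 − 29.4%) = 2.3298%.
WACC = 0.5577 × 12.1000% + 0.4423 × 2.3298% = 7.7789%.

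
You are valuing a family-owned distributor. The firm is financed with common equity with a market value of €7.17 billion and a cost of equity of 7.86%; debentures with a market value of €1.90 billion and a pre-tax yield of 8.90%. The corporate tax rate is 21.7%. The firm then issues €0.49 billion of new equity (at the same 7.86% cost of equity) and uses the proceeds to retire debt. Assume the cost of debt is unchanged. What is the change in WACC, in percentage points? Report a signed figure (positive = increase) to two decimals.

Current WACC:
Total capital V = 7.17 + 1.9 = 9.07.
Equity: weight = 7.17/9.07 = 0.7905; cost = 7.86%.
Debentures: weight = 1.9/9.07 = 0.2095; after-tax cost = 8.9% × (1 − 21.7%) = 6.9687%.
WACC = 0.7905 × 7.8600% + 0.2095 × 6.9687% = 7.6733%.
After the change:
Total capital V = 7.66 + 1.41 = 9.07.
Equity: weight = 7.66/9.07 = 0.8445; cost = 7.86%.
Debentures: weight = 1.41/9.07 = 0.1555; after-tax cost = 8.9% × (1 − 21.7%) = 6.9687%.
WACC = 0.8445 × 7.8600% + 0.1555 × 6.9687% = 7.7214%.
Change in WACC = 7.7214% − 7.6733% = 0.0482 pp.

+0.05 pp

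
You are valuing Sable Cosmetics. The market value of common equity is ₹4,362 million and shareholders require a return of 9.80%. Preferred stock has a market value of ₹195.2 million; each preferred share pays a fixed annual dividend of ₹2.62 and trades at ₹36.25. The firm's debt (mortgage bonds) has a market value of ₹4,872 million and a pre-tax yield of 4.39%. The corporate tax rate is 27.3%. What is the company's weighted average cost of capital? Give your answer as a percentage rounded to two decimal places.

6.33%

Cost of preferred: Rp = 2.62 / 36.25 = 7.2276%.
Total capital V = 4362 + 195.2 + 4872 = 9429.2.
Equity: weight = 4362/9429.2 = 0.4626; cost = 9.8%.
Preferred: weight = 195.2/9429.2 = 0.0207; cost = 7.2276%.
Mortgage bonds: weight = 4872/9429.2 = 0.5167; after-tax cost = 4.39% × (1 − 27.3%) = 3.1915%.
WACC = 0.4626 × 9.8000% + 0.0207 × 7.2276% + 0.5167 × 3.1915% = 6.3322%.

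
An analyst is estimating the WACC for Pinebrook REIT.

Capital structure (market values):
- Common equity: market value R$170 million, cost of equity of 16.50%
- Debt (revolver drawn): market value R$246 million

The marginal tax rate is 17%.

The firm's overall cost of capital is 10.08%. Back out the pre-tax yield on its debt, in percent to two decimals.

Total capital V = 170 + 246 = 416.
Equity weight = 170/416 = 0.4087.
Revolver drawn weight = 246/416 = 0.5913.
Equity contribution = 0.4087 × 16.5% = 6.7428%.
Remaining for debt = 10.08% − 6.7428% = 3.3372%.
Rd × (1 − 17%) × 0.5913 = 3.3372%  ⇒  Rd = 6.7993%.

6.80%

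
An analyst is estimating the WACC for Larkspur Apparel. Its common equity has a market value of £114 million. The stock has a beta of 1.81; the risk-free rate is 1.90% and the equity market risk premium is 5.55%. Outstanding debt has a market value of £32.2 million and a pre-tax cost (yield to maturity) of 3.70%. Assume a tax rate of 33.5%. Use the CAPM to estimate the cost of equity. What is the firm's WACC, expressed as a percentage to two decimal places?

9.86%

Cost of equity via CAPM: Re = 1.9% + 1.81 × 5.55% = 11.9455%.
Total capital V = 114 + 32.2 = 146.2.
Equity: weight = 114/146.2 = 0.7798; cost = 11.9455%.
Debt: weight = 32.2/146.2 = 0.2202; after-tax cost = 3.7% × (1 − 33.5%) = 2.4605%.
WACC = 0.7798 × 11.9455% + 0.2202 × 2.4605% = 9.8565%.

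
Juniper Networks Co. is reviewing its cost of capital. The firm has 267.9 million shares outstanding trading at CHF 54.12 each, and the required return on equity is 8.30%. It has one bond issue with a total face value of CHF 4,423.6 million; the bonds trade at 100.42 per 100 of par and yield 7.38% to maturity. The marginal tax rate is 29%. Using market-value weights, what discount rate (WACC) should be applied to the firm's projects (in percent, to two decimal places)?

Market value of equity E = 54.12 × 267.9m = 14498.748m. Market value of debt D = 4423.6m × 100.42/100 = 4442.17912m.
Total capital V = 14498.748 + 4442.17912 = 18940.92712.
Equity: weight = 14498.748/18940.92712 = 0.7655; cost = 8.3%.
Bonds outstanding: weight = 4442.17912/18940.92712 = 0.2345; after-tax cost = 7.38% × (1 − 29%) = 5.2398%.
WACC = 0.7655 × 8.3000% + 0.2345 × 5.2398% = 7.5823%.

7.58%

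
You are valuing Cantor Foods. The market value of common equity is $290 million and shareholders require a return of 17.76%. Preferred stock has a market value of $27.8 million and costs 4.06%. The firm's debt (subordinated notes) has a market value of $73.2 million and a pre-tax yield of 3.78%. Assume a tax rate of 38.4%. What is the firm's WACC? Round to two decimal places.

13.90%

Total capital V = 290 + 27.8 + 73.2 = 391.
Equity: weight = 290/391 = 0.7417; cost = 17.76%.
Preferred: weight = 27.8/391 = 0.0711; cost = 4.06%.
Subordinated notes: weight = 73.2/391 = 0.1872; after-tax cost = 3.78% × (1 − 38.4%) = 2.3285%.
WACC = 0.7417 × 17.7600% + 0.0711 × 4.0600% + 0.1872 × 2.3285% = 13.8970%.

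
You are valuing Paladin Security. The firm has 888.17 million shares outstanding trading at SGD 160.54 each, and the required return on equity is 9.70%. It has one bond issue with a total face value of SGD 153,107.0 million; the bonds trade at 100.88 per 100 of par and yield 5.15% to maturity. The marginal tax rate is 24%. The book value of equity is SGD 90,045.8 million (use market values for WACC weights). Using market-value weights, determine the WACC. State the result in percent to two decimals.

6.69%

Market value of equity E = 160.54 × 888.17m = 142586.8118m. Market value of debt D = 153107m × 100.88/100 = 154454.3416m.
Total capital V = 142586.8118 + 154454.3416 = 297041.1534.
Equity: weight = 142586.8118/297041.1534 = 0.4800; cost = 9.7%.
Bonds outstanding: weight = 154454.3416/297041.1534 = 0.5200; after-tax cost = 5.15% × (1 − 24%) = 3.9140%.
WACC = 0.4800 × 9.7000% + 0.5200 × 3.9140% = 6.6914%.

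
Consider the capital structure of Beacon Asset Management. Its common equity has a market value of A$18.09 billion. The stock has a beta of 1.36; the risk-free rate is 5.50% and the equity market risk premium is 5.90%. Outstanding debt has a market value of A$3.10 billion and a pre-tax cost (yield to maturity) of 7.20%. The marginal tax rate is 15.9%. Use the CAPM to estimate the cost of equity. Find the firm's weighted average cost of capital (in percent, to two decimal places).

12.43%

Cost of equity via CAPM: Re = 5.5% + 1.36 × 5.9% = 13.5240%.
Total capital V = 18.09 + 3.1 = 21.19.
Equity: weight = 18.09/21.19 = 0.8537; cost = 13.524%.
Debt: weight = 3.1/21.19 = 0.1463; after-tax cost = 7.2% × (1 − 15.9%) = 6.0552%.
WACC = 0.8537 × 13.5240% + 0.1463 × 6.0552% = 12.4313%.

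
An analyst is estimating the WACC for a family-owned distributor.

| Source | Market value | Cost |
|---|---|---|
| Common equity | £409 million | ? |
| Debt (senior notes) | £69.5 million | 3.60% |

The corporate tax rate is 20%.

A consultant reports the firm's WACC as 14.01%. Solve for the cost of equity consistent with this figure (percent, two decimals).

Total capital V = 409 + 69.5 = 478.5.
Equity weight = 409/478.5 = 0.8548.
Senior notes weight = 69.5/478.5 = 0.1452.
Debt contribution = 0.1452 × 3.6% × (1 − 20%) = 0.4183%.
Required equity contribution = 14.01% − 0.4183% = 13.5917%.
Re = 13.5917% / 0.8548 = 15.9013%.

15.90%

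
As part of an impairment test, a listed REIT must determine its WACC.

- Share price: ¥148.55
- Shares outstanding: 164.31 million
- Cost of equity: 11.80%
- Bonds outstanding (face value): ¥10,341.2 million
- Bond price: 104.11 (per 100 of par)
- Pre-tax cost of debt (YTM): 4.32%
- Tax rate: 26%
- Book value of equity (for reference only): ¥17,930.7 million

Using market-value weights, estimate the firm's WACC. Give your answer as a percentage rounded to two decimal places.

9.17%

Market value of equity E = 148.55 × 164.31m = 24408.2505m. Market value of debt D = 10341.2m × 104.11/100 = 10766.22332m.
Total capital V = 24408.2505 + 10766.22332 = 35174.47382.
Equity: weight = 24408.2505/35174.47382 = 0.6939; cost = 11.8%.
Bonds outstanding: weight = 10766.22332/35174.47382 = 0.3061; after-tax cost = 4.32% × (1 − 26%) = 3.1968%.
WACC = 0.6939 × 11.8000% + 0.3061 × 3.1968% = 9.1667%.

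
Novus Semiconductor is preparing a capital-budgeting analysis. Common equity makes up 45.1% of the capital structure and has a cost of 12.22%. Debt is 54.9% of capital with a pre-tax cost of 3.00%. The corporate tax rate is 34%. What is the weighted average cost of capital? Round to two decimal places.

6.60%

After-tax cost of debt = 3% × (1 − 34%) = 1.9800%.
WACC = 0.451 × 12.2200% + 0.549 × 1.9800% = 6.5982%.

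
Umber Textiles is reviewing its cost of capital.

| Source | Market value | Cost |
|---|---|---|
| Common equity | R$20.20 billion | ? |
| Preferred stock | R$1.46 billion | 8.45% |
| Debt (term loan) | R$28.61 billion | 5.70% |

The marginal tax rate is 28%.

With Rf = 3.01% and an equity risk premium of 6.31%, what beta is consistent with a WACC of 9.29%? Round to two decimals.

Total capital V = 20.2 + 1.46 + 28.61 = 50.27.
Equity weight = 20.2/50.27 = 0.4018.
Preferred weight = 1.46/50.27 = 0.0290.
Term loan weight = 28.61/50.27 = 0.5691.
Debt contribution = 0.5691 × 5.7% × (1 − 28%) = 2.3357%.
Preferred contribution = 0.0290 × 8.45% = 0.2454%.
Required equity contribution = 9.29% − 2.5811% = 6.7089%  ⇒  Re = 16.6958%.
CAPM: 16.6958% = 3.01% + β × 6.31%  ⇒  β = 2.1689.

2.17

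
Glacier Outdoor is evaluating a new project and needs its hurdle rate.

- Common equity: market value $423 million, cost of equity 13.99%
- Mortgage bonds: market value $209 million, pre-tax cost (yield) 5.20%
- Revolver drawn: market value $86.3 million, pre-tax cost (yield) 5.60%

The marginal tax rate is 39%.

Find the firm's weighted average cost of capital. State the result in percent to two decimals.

Total capital V = 423 + 209 + 86.3 = 718.3.
Equity: weight = 423/718.3 = 0.5889; cost = 13.99%.
Mortgage bonds: weight = 209/718.3 = 0.2910; after-tax cost = 5.2% × (1 − 39%) = 3.1720%.
Revolver drawn: weight = 86.3/718.3 = 0.1201; after-tax cost = 5.6% × (1 − 39%) = 3.4160%.
WACC = 0.5889 × 13.9900% + 0.2910 × 3.1720% + 0.1201 × 3.4160% = 9.5719%.

9.57%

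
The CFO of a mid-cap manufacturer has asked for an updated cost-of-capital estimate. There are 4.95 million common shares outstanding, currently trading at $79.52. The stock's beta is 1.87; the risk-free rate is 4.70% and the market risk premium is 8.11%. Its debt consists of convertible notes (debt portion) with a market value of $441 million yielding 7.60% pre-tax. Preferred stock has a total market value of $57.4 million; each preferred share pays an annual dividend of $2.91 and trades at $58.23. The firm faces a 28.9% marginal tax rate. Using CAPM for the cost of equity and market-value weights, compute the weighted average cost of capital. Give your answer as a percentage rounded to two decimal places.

Cost of equity via CAPM: Re = 4.7% + 1.87 × 8.11% = 19.8657%.
Cost of preferred: Rp = 2.91 / 58.23 = 4.9974%.
Market value of equity E = 79.52 × 4.95m = 393.624m.
Total capital V = 393.624 + 57.4 + 441 = 892.024.
Equity: weight = 393.624/892.024 = 0.4413; cost = 19.8657%.
Preferred: weight = 57.4/892.024 = 0.0643; cost = 4.9974%.
Convertible notes (debt portion): weight = 441/892.024 = 0.4944; after-tax cost = 7.6% × (1 − 28.9%) = 5.4036%.
WACC = 0.4413 × 19.8657% + 0.0643 × 4.9974% + 0.4944 × 5.4036% = 11.7592%.

11.76%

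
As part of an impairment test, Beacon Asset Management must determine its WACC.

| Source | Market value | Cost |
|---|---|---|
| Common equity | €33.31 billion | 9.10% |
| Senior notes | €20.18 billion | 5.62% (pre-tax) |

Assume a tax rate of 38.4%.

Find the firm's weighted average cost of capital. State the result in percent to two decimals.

6.97%

Total capital V = 33.31 + 20.18 = 53.49.
Equity: weight = 33.31/53.49 = 0.6227; cost = 9.1%.
Senior notes: weight = 20.18/53.49 = 0.3773; after-tax cost = 5.62% × (1 − 38.4%) = 3.4619%.
WACC = 0.6227 × 9.1000% + 0.3773 × 3.4619% = 6.9729%.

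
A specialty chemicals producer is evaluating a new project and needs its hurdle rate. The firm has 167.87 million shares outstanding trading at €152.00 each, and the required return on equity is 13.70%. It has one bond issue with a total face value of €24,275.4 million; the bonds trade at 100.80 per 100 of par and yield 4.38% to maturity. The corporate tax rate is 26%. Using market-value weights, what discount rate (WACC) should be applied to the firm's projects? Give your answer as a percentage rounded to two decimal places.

8.58%

Market value of equity E = 152.0 × 167.87m = 25516.24m. Market value of debt D = 24275.4m × 100.8/100 = 24469.6032m.
Total capital V = 25516.24 + 24469.6032 = 49985.8432.
Equity: weight = 25516.24/49985.8432 = 0.5105; cost = 13.7%.
Bonds outstanding: weight = 24469.6032/49985.8432 = 0.4895; after-tax cost = 4.38% × (1 − 26%) = 3.2412%.
WACC = 0.5105 × 13.7000% + 0.4895 × 3.2412% = 8.5801%.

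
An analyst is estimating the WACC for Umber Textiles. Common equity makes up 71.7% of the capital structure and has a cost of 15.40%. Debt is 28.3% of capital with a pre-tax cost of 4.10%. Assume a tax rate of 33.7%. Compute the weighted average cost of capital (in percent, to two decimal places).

After-tax cost of debt = 4.1% × (1 − 33.7%) = 2.7183%.
WACC = 0.717 × 15.4000% + 0.283 × 2.7183% = 11.8111%.

11.81%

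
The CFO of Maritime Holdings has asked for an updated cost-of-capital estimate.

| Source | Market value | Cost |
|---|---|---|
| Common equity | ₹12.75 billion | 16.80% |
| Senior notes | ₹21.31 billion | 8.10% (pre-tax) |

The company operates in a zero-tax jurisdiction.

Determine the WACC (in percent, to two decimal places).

11.36%

Total capital V = 12.75 + 21.31 = 34.06.
Equity: weight = 12.75/34.06 = 0.3743; cost = 16.8%.
Senior notes: weight = 21.31/34.06 = 0.6257; after-tax cost = 8.1% × (1 − 0%) = 8.1000%.
WACC = 0.3743 × 16.8000% + 0.6257 × 8.1000% = 11.3568%.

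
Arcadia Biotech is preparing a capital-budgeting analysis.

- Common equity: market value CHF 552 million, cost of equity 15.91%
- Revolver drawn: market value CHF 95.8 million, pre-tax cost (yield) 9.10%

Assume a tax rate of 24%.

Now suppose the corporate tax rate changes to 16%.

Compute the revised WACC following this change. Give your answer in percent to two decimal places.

After the change:
Total capital V = 552 + 95.8 = 647.8.
Equity: weight = 552/647.8 = 0.8521; cost = 15.91%.
Revolver drawn: weight = 95.8/647.8 = 0.1479; after-tax cost = 9.1% × (1 − 16%) = 7.6440%.
WACC = 0.8521 × 15.9100% + 0.1479 × 7.6440% = 14.6876%.

14.69%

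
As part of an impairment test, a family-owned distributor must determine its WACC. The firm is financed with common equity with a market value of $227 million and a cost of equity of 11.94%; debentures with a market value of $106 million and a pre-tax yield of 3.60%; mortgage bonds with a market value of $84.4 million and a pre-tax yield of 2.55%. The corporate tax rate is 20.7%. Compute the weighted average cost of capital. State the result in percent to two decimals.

Total capital V = 227 + 106 + 84.4 = 417.4.
Equity: weight = 227/417.4 = 0.5438; cost = 11.94%.
Debentures: weight = 106/417.4 = 0.2540; after-tax cost = 3.6% × (1 − 20.7%) = 2.8548%.
Mortgage bonds: weight = 84.4/417.4 = 0.2022; after-tax cost = 2.55% × (1 − 20.7%) = 2.0221%.
WACC = 0.5438 × 11.9400% + 0.2540 × 2.8548% + 0.2022 × 2.0221% = 7.6274%.

7.63%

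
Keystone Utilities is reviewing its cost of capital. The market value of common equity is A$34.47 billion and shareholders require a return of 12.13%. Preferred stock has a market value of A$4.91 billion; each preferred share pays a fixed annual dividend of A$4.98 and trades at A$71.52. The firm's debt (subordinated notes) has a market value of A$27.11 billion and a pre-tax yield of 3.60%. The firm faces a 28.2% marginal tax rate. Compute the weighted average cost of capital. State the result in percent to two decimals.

7.86%

Cost of preferred: Rp = 4.98 / 71.52 = 6.9631%.
Total capital V = 34.47 + 4.91 + 27.11 = 66.49.
Equity: weight = 34.47/66.49 = 0.5184; cost = 12.13%.
Preferred: weight = 4.91/66.49 = 0.0738; cost = 6.9631%.
Subordinated notes: weight = 27.11/66.49 = 0.4077; after-tax cost = 3.6% × (1 − 28.2%) = 2.5848%.
WACC = 0.5184 × 12.1300% + 0.0738 × 6.9631% + 0.4077 × 2.5848% = 7.8566%.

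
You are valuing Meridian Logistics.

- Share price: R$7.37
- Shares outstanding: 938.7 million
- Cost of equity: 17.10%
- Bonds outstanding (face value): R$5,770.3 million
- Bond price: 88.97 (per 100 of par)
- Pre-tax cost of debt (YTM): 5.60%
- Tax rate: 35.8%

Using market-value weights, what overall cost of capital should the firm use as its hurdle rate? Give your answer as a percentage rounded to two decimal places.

Market value of equity E = 7.37 × 938.7m = 6918.219m. Market value of debt D = 5770.3m × 88.97/100 = 5133.83591m.
Total capital V = 6918.219 + 5133.83591 = 12052.05491.
Equity: weight = 6918.219/12052.05491 = 0.5740; cost = 17.1%.
Bonds outstanding: weight = 5133.83591/12052.05491 = 0.4260; after-tax cost = 5.6% × (1 − 35.8%) = 3.5952%.
WACC = 0.5740 × 17.1000% + 0.4260 × 3.5952% = 11.3473%.

11.35%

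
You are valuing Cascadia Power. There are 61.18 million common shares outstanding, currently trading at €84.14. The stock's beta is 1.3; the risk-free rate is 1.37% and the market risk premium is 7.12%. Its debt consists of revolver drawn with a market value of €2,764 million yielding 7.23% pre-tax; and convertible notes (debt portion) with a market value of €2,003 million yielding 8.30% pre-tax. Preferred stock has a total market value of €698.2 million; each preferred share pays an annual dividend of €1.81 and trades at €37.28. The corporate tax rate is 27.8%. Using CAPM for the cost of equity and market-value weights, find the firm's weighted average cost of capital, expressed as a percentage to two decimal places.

Cost of equity via CAPM: Re = 1.37% + 1.3 × 7.12% = 10.6260%.
Cost of preferred: Rp = 1.81 / 37.28 = 4.8552%.
Market value of equity E = 84.14 × 61.18m = 5147.6852m.
Total capital V = 5147.6852 + 698.2 + 2764 + 2003 = 10612.8852.
Equity: weight = 5147.6852/10612.8852 = 0.4850; cost = 10.626%.
Preferred: weight = 698.2/10612.8852 = 0.0658; cost = 4.8552%.
Revolver drawn: weight = 2764/10612.8852 = 0.2604; after-tax cost = 7.23% × (1 − 27.8%) = 5.2201%.
Convertible notes (debt portion): weight = 2003/10612.8852 = 0.1887; after-tax cost = 8.3% × (1 − 27.8%) = 5.9926%.
WACC = 0.4850 × 10.6260% + 0.0658 × 4.8552% + 0.2604 × 5.2201% + 0.1887 × 5.9926% = 7.9640%.

7.96%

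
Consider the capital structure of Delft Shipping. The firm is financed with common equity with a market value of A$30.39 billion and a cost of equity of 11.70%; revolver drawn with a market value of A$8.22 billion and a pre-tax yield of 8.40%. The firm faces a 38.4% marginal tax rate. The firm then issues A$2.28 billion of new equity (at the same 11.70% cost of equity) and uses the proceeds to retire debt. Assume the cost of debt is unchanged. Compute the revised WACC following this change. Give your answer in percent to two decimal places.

After the change:
Total capital V = 32.67 + 5.94 = 38.61.
Equity: weight = 32.67/38.61 = 0.8462; cost = 11.7%.
Revolver drawn: weight = 5.94/38.61 = 0.1538; after-tax cost = 8.4% × (1 − 38.4%) = 5.1744%.
WACC = 0.8462 × 11.7000% + 0.1538 × 5.1744% = 10.6961%.

10.70%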